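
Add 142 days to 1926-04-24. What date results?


Start: 1926-04-24, add 142 days
April 1926 has 30 days: 30 - 24 = 6 days to April 30 -> 136 left
May 1926 has 31 days -> 105 left
June 1926 has 30 days -> 75 left
July 1926 has 31 days -> 44 left
August 1926 has 31 days -> 13 left
September 1926: 13 <= 30 -> lands on September 13

Result: 1926-09-13


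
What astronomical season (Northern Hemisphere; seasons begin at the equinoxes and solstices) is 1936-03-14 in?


Date: March 14
Astronomical Winter (approx.; exact equinox/solstice day varies by year): December 21 to March 19
March 14 falls within the Winter window

Winter


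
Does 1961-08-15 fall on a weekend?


Anchor: Jan 1, 1961. With p = 1961 - 1 = 1960: (p + p//4 - p//100 + p//400) mod 7 = (1960 + 490 - 19 + 4) mod 7 = 2435 mod 7 = 6 -> Sunday (Mon=0 ... Sun=6)
Day of year: 227; offset = 226
Weekday index = (6 + 226) mod 7 = 1 -> Tuesday
Weekend days: Saturday, Sunday

No


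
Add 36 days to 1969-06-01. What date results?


Start: 1969-06-01, add 36 days
June 1969 has 30 days: 30 - 1 = 29 days to June 30 -> 7 left
July 1969: 7 <= 31 -> lands on July 7

Result: 1969-07-07


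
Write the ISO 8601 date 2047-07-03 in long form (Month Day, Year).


ISO 2047-07-03 parses as year=2047, month=07, day=03
Month 7 -> July

July 3, 2047


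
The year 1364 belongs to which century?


Century = (year - 1) // 100 + 1
= (1364 - 1) // 100 + 1
= 1363 // 100 + 1
= 13 + 1

14th century


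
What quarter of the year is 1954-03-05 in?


Month: March (month 3)
Q1: Jan-Mar, Q2: Apr-Jun, Q3: Jul-Sep, Q4: Oct-Dec

Q1


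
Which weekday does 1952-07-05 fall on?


Date: July 5, 1952
Anchor: Jan 1, 1952. With p = 1952 - 1 = 1951: (p + p//4 - p//100 + p//400) mod 7 = (1951 + 487 - 19 + 4) mod 7 = 2423 mod 7 = 1 -> Tuesday (Mon=0 ... Sun=6)
Days before July (Jan-Jun): 182; offset = 182 + 5 - 1 = 186
Weekday index = (1 + 186) mod 7 = 5

Day of the week: Saturday


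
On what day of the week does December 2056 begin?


Target: December 1, 2056
Anchor: Jan 1, 2056. With p = 2056 - 1 = 2055: (p + p//4 - p//100 + p//400) mod 7 = (2055 + 513 - 20 + 5) mod 7 = 2553 mod 7 = 5 -> Saturday (Mon=0 ... Sun=6)
Days before December (Jan-Nov): 335 days
Weekday index = (5 + 335) mod 7 = 4

Friday


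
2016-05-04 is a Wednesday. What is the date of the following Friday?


Current: Wednesday
Target: Friday
Days ahead: 2

Next Friday: 2016-05-06


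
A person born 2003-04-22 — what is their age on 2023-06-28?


Birth: 2003-04-22
Reference: 2023-06-28
Year difference: 2023 - 2003 = 20

20 years old


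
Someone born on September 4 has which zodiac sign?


Date: September 4
Conventional tropical zodiac dates: Virgo from August 23 onward; Libra starts September 23
September 4 falls within the Virgo range

Virgo


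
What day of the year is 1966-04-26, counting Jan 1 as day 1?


Date: April 26, 1966
Days in months 1 through 3: 90
Plus 26 days in April

Day of year: 116


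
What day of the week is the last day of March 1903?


March 1903 has 31 days
Anchor: Jan 1, 1903. With p = 1903 - 1 = 1902: (p + p//4 - p//100 + p//400) mod 7 = (1902 + 475 - 19 + 4) mod 7 = 2362 mod 7 = 3 -> Thursday (Mon=0 ... Sun=6)
Days before March (Jan-Feb): 59; March 1 index = (3 + 59) mod 7 = 6 -> Sunday
Last day offset: 31 - 1 = 30 days
Weekday index = (6 + 30) mod 7 = 1

Tuesday, March 31


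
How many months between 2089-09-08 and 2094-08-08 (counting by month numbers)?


From September 2089 to August 2094
5 years * 12 = 60 months, minus 1 month = 59

59 months


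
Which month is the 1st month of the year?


Month 1 of 12

January


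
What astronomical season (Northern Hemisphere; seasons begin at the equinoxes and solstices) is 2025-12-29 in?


Date: December 29
Astronomical Winter (approx.; exact equinox/solstice day varies by year): December 21 to March 19
December 29 falls within the Winter window

Winter


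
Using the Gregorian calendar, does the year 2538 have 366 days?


Gregorian leap year rule: divisible by 4, but not by 100, unless also by 400.
2538 is not divisible by 4 -> not a leap year

No


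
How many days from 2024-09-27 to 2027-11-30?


From 2024-09-27 to 2027-11-30
2024-09-27: days before September = 31 + 29 + 31 + 30 + 31 + 30 + 31 + 31 = 244 (2024 is a leap year); day of year = 244 + 27 = 271
2027-11-30: days before November = 31 + 28 + 31 + 30 + 31 + 30 + 31 + 31 + 30 + 31 = 304 (2027 is not a leap year); day of year = 304 + 30 = 334
Rest of 2024: 366 - 271 = 95
Full years 2025 (365), 2026 (365): 730
Total = 95 + 730 + 334 = 1159

1159 days


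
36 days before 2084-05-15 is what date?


Start: 2084-05-15, subtract 36 days
Back 15 days from May 15 reaches April 30, 2084 -> 21 left
April 2084: 30 - 21 = 9 -> lands on April 9

Result: 2084-04-09


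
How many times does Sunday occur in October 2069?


October 2069 has 31 days
Anchor: Jan 1, 2069. With p = 2069 - 1 = 2068: (p + p//4 - p//100 + p//400) mod 7 = (2068 + 517 - 20 + 5) mod 7 = 2570 mod 7 = 1 -> Tuesday (Mon=0 ... Sun=6)
Days before October (Jan-Sep): 273; October 1 index = (1 + 273) mod 7 = 1 -> Tuesday
First Sunday is October 6
Sundays: 6, 13, 20, 27

4 Sundays


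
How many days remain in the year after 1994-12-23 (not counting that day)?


Day of year: 357 of 365
Remaining = 365 - 357

8 days


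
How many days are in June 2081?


June 2081

30 days


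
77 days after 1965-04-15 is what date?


Start: 1965-04-15, add 77 days
April 1965 has 30 days: 30 - 15 = 15 days to April 30 -> 62 left
May 1965 has 31 days -> 31 left
June 1965 has 30 days -> 1 left
July 1965: 1 <= 31 -> lands on July 1

Result: 1965-07-01


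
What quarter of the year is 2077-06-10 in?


Month: June (month 6)
Q1: Jan-Mar, Q2: Apr-Jun, Q3: Jul-Sep, Q4: Oct-Dec

Q2


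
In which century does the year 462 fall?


Century = (year - 1) // 100 + 1
= (462 - 1) // 100 + 1
= 461 // 100 + 1
= 4 + 1

5th century


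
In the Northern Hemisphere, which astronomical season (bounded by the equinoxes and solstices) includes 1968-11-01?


Date: November 1
Astronomical Autumn (approx.; exact equinox/solstice day varies by year): September 22 to December 20
November 1 falls within the Autumn window

Autumn


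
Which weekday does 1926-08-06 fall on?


Date: August 6, 1926
Anchor: Jan 1, 1926. With p = 1926 - 1 = 1925: (p + p//4 - p//100 + p//400) mod 7 = (1925 + 481 - 19 + 4) mod 7 = 2391 mod 7 = 4 -> Friday (Mon=0 ... Sun=6)
Days before August (Jan-Jul): 212; offset = 212 + 6 - 1 = 217
Weekday index = (4 + 217) mod 7 = 4

Day of the week: Friday


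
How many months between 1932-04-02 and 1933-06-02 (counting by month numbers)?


From April 1932 to June 1933
1 year * 12 = 12 months, plus 2 months = 14

14 months


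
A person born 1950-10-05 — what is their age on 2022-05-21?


Birth: 1950-10-05
Reference: 2022-05-21
Year difference: 2022 - 1950 = 72
Birthday not yet reached in 2022, subtract 1

71 years old


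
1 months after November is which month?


November is month 11
11 + 1 = 12

December


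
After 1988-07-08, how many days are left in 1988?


Day of year: 190 of 366
Remaining = 366 - 190

176 days


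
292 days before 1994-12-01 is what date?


Start: 1994-12-01, subtract 292 days
Back 1 day from December 1 reaches November 30, 1994 -> 291 left
November 1994 has 30 days -> back to October 31, 1994 -> 261 left
October 1994 has 31 days -> back to September 30, 1994 -> 230 left
September 1994 has 30 days -> back to August 31, 1994 -> 200 left
August 1994 has 31 days -> back to July 31, 1994 -> 169 left
July 1994 has 31 days -> back to June 30, 1994 -> 138 left
June 1994 has 30 days -> back to May 31, 1994 -> 108 left
May 1994 has 31 days -> back to April 30, 1994 -> 77 left
April 1994 has 30 days -> back to March 31, 1994 -> 47 left
March 1994 has 31 days -> back to February 28, 1994 -> 16 left
February 1994: 28 - 16 = 12 -> lands on February 12

Result: 1994-02-12


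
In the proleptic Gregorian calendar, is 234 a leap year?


Gregorian leap year rule: divisible by 4, but not by 100, unless also by 400.
234 is not divisible by 4 -> not a leap year

No


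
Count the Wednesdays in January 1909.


January 1909 has 31 days
Anchor: Jan 1, 1909. With p = 1909 - 1 = 1908: (p + p//4 - p//100 + p//400) mod 7 = (1908 + 477 - 19 + 4) mod 7 = 2370 mod 7 = 4 -> Friday (Mon=0 ... Sun=6)
January 1 is the anchor itself -> Friday
First Wednesday is January 6
Wednesdays: 6, 13, 20, 27

4 Wednesdays


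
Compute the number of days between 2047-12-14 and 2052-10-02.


From 2047-12-14 to 2052-10-02
2047-12-14: days before December = 31 + 28 + 31 + 30 + 31 + 30 + 31 + 31 + 30 + 31 + 30 = 334 (2047 is not a leap year); day of year = 334 + 14 = 348
2052-10-02: days before October = 31 + 29 + 31 + 30 + 31 + 30 + 31 + 31 + 30 = 274 (2052 is a leap year); day of year = 274 + 2 = 276
Rest of 2047: 365 - 348 = 17
Full years 2048 (366), 2049 (365), 2050 (365), 2051 (365): 1461
Total = 17 + 1461 + 276 = 1754

1754 days


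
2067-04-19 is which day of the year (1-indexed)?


Date: April 19, 2067
Days in months 1 through 3: 90
Plus 19 days in April

Day of year: 109


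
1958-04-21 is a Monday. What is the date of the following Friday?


Current: Monday
Target: Friday
Days ahead: 4

Next Friday: 1958-04-25


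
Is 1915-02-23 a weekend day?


Anchor: Jan 1, 1915. With p = 1915 - 1 = 1914: (p + p//4 - p//100 + p//400) mod 7 = (1914 + 478 - 19 + 4) mod 7 = 2377 mod 7 = 4 -> Friday (Mon=0 ... Sun=6)
Day of year: 54; offset = 53
Weekday index = (4 + 53) mod 7 = 1 -> Tuesday
Weekend days: Saturday, Sunday

No


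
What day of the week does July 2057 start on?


Target: July 1, 2057
Anchor: Jan 1, 2057. With p = 2057 - 1 = 2056: (p + p//4 - p//100 + p//400) mod 7 = (2056 + 514 - 20 + 5) mod 7 = 2555 mod 7 = 0 -> Monday (Mon=0 ... Sun=6)
Days before July (Jan-Jun): 181 days
Weekday index = (0 + 181) mod 7 = 6

Sunday


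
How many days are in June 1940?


June 1940

30 days


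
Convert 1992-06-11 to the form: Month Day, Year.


ISO 1992-06-11 parses as year=1992, month=06, day=11
Month 6 -> June

June 11, 1992


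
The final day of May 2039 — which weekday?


May 2039 has 31 days
Anchor: Jan 1, 2039. With p = 2039 - 1 = 2038: (p + p//4 - p//100 + p//400) mod 7 = (2038 + 509 - 20 + 5) mod 7 = 2532 mod 7 = 5 -> Saturday (Mon=0 ... Sun=6)
Days before May (Jan-Apr): 120; May 1 index = (5 + 120) mod 7 = 6 -> Sunday
Last day offset: 31 - 1 = 30 days
Weekday index = (6 + 30) mod 7 = 1

Tuesday, May 31


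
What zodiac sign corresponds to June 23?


Date: June 23
Conventional tropical zodiac dates: Cancer from June 21 onward; Leo starts July 23
June 23 falls within the Cancer range

Cancer


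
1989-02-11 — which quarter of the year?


Month: February (month 2)
Q1: Jan-Mar, Q2: Apr-Jun, Q3: Jul-Sep, Q4: Oct-Dec

Q1


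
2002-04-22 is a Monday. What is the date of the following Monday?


Current: Monday
Target: Monday
Days ahead: 7

Next Monday: 2002-04-29


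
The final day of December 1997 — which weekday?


December 1997 has 31 days
Anchor: Jan 1, 1997. With p = 1997 - 1 = 1996: (p + p//4 - p//100 + p//400) mod 7 = (1996 + 499 - 19 + 4) mod 7 = 2480 mod 7 = 2 -> Wednesday (Mon=0 ... Sun=6)
Days before December (Jan-Nov): 334; December 1 index = (2 + 334) mod 7 = 0 -> Monday
Last day offset: 31 - 1 = 30 days
Weekday index = (0 + 30) mod 7 = 2

Wednesday, December 31


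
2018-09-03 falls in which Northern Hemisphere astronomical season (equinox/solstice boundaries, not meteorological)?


Date: September 3
Astronomical Summer (approx.; exact equinox/solstice day varies by year): June 21 to September 21
September 3 falls within the Summer window

Summer


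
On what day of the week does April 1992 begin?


Target: April 1, 1992
Anchor: Jan 1, 1992. With p = 1992 - 1 = 1991: (p + p//4 - p//100 + p//400) mod 7 = (1991 + 497 - 19 + 4) mod 7 = 2473 mod 7 = 2 -> Wednesday (Mon=0 ... Sun=6)
Days before April (Jan-Mar): 91 days
Weekday index = (2 + 91) mod 7 = 2

Wednesday


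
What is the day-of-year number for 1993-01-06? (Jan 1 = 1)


Date: January 6, 1993
No months before January
Plus 6 days in January

Day of year: 6


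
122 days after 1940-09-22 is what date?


Start: 1940-09-22, add 122 days
September 1940 has 30 days: 30 - 22 = 8 days to September 30 -> 114 left
October 1940 has 31 days -> 83 left
November 1940 has 30 days -> 53 left
December 1940 has 31 days -> 22 left
January 1941: 22 <= 31 -> lands on January 22

Result: 1941-01-22


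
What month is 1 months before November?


November is month 11
11 - 1 = 10

October


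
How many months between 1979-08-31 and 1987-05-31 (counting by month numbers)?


From August 1979 to May 1987
8 years * 12 = 96 months, minus 3 months = 93

93 months


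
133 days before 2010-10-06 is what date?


Start: 2010-10-06, subtract 133 days
Back 6 days from October 6 reaches September 30, 2010 -> 127 left
September 2010 has 30 days -> back to August 31, 2010 -> 97 left
August 2010 has 31 days -> back to July 31, 2010 -> 66 left
July 2010 has 31 days -> back to June 30, 2010 -> 35 left
June 2010 has 30 days -> back to May 31, 2010 -> 5 left
May 2010: 31 - 5 = 26 -> lands on May 26

Result: 2010-05-26


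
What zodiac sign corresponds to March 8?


Date: March 8
Conventional tropical zodiac dates: Pisces from February 19 onward; Aries starts March 21
March 8 falls within the Pisces range

Pisces


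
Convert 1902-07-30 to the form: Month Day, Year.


ISO 1902-07-30 parses as year=1902, month=07, day=30
Month 7 -> July

July 30, 1902


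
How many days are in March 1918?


March 1918

31 days


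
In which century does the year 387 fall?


Century = (year - 1) // 100 + 1
= (387 - 1) // 100 + 1
= 386 // 100 + 1
= 3 + 1

4th century


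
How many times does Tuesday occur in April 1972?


April 1972 has 30 days
Anchor: Jan 1, 1972. With p = 1972 - 1 = 1971: (p + p//4 - p//100 + p//400) mod 7 = (1971 + 492 - 19 + 4) mod 7 = 2448 mod 7 = 5 -> Saturday (Mon=0 ... Sun=6)
Days before April (Jan-Mar): 91; April 1 index = (5 + 91) mod 7 = 5 -> Saturday
First Tuesday is April 4
Tuesdays: 4, 11, 18, 25

4 Tuesdays


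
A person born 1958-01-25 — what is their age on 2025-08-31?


Birth: 1958-01-25
Reference: 2025-08-31
Year difference: 2025 - 1958 = 67

67 years old


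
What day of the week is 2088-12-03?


Date: December 3, 2088
Anchor: Jan 1, 2088. With p = 2088 - 1 = 2087: (p + p//4 - p//100 + p//400) mod 7 = (2087 + 521 - 20 + 5) mod 7 = 2593 mod 7 = 3 -> Thursday (Mon=0 ... Sun=6)
Days before December (Jan-Nov): 335; offset = 335 + 3 - 1 = 337
Weekday index = (3 + 337) mod 7 = 4

Day of the week: Friday


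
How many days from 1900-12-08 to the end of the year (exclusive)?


Day of year: 342 of 365
Remaining = 365 - 342

23 days


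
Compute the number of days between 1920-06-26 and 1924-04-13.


From 1920-06-26 to 1924-04-13
1920-06-26: days before June = 31 + 29 + 31 + 30 + 31 = 152 (1920 is a leap year); day of year = 152 + 26 = 178
1924-04-13: days before April = 31 + 29 + 31 = 91 (1924 is a leap year); day of year = 91 + 13 = 104
Rest of 1920: 366 - 178 = 188
Full years 1921 (365), 1922 (365), 1923 (365): 1095
Total = 188 + 1095 + 104 = 1387

1387 days


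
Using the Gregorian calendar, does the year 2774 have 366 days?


Gregorian leap year rule: divisible by 4, but not by 100, unless also by 400.
2774 is not divisible by 4 -> not a leap year

No


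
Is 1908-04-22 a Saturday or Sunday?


Anchor: Jan 1, 1908. With p = 1908 - 1 = 1907: (p + p//4 - p//100 + p//400) mod 7 = (1907 + 476 - 19 + 4) mod 7 = 2368 mod 7 = 2 -> Wednesday (Mon=0 ... Sun=6)
Day of year: 113; offset = 112
Weekday index = (2 + 112) mod 7 = 2 -> Wednesday
Weekend days: Saturday, Sunday

No


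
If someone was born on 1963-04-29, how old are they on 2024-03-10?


Birth: 1963-04-29
Reference: 2024-03-10
Year difference: 2024 - 1963 = 61
Birthday not yet reached in 2024, subtract 1

60 years old


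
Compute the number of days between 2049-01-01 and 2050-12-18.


From 2049-01-01 to 2050-12-18
2049-01-01: day of year = 1
2050-12-18: days before December = 31 + 28 + 31 + 30 + 31 + 30 + 31 + 31 + 30 + 31 + 30 = 334 (2050 is not a leap year); day of year = 334 + 18 = 352
Rest of 2049: 365 - 1 = 364
Total = 364 + 352 = 716

716 days


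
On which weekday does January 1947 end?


January 1947 has 31 days
Anchor: Jan 1, 1947. With p = 1947 - 1 = 1946: (p + p//4 - p//100 + p//400) mod 7 = (1946 + 486 - 19 + 4) mod 7 = 2417 mod 7 = 2 -> Wednesday (Mon=0 ... Sun=6)
January 1 is the anchor itself -> Wednesday
Last day offset: 31 - 1 = 30 days
Weekday index = (2 + 30) mod 7 = 4

Friday, January 31


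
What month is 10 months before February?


February is month 2
2 - 10 = -8; wrap: -8 + 12 = 4

April


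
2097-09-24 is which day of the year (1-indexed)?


Date: September 24, 2097
Days in months 1 through 8: 243
Plus 24 days in September

Day of year: 267


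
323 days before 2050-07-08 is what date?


Start: 2050-07-08, subtract 323 days
Back 8 days from July 8 reaches June 30, 2050 -> 315 left
June 2050 has 30 days -> back to May 31, 2050 -> 285 left
May 2050 has 31 days -> back to April 30, 2050 -> 254 left
April 2050 has 30 days -> back to March 31, 2050 -> 224 left
March 2050 has 31 days -> back to February 28, 2050 -> 193 left
February 2050 has 28 days -> back to January 31, 2050 -> 165 left
January 2050 has 31 days -> back to December 31, 2049 -> 134 left
December 2049 has 31 days -> back to November 30, 2049 -> 103 left
November 2049 has 30 days -> back to October 31, 2049 -> 73 left
October 2049 has 31 days -> back to September 30, 2049 -> 42 left
September 2049 has 30 days -> back to August 31, 2049 -> 12 left
August 2049: 31 - 12 = 19 -> lands on August 19

Result: 2049-08-19


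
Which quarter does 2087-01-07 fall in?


Month: January (month 1)
Q1: Jan-Mar, Q2: Apr-Jun, Q3: Jul-Sep, Q4: Oct-Dec

Q1


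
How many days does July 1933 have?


July 1933

31 days


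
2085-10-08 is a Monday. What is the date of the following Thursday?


Current: Monday
Target: Thursday
Days ahead: 3

Next Thursday: 2085-10-11


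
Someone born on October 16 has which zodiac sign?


Date: October 16
Conventional tropical zodiac dates: Libra from September 23 onward; Scorpio starts October 23
October 16 falls within the Libra range

Libra


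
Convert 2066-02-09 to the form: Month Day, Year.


ISO 2066-02-09 parses as year=2066, month=02, day=09
Month 2 -> February

February 9, 2066


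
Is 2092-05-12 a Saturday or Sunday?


Anchor: Jan 1, 2092. With p = 2092 - 1 = 2091: (p + p//4 - p//100 + p//400) mod 7 = (2091 + 522 - 20 + 5) mod 7 = 2598 mod 7 = 1 -> Tuesday (Mon=0 ... Sun=6)
Day of year: 133; offset = 132
Weekday index = (1 + 132) mod 7 = 0 -> Monday
Weekend days: Saturday, Sunday

No


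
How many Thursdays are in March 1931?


March 1931 has 31 days
Anchor: Jan 1, 1931. With p = 1931 - 1 = 1930: (p + p//4 - p//100 + p//400) mod 7 = (1930 + 482 - 19 + 4) mod 7 = 2397 mod 7 = 3 -> Thursday (Mon=0 ... Sun=6)
Days before March (Jan-Feb): 59; March 1 index = (3 + 59) mod 7 = 6 -> Sunday
First Thursday is March 5
Thursdays: 5, 12, 19, 26

4 Thursdays


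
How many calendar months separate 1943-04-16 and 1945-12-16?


From April 1943 to December 1945
2 years * 12 = 24 months, plus 8 months = 32

32 months


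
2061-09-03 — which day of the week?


Date: September 3, 2061
Anchor: Jan 1, 2061. With p = 2061 - 1 = 2060: (p + p//4 - p//100 + p//400) mod 7 = (2060 + 515 - 20 + 5) mod 7 = 2560 mod 7 = 5 -> Saturday (Mon=0 ... Sun=6)
Days before September (Jan-Aug): 243; offset = 243 + 3 - 1 = 245
Weekday index = (5 + 245) mod 7 = 5

Day of the week: Saturday


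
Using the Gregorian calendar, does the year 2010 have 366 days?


Gregorian leap year rule: divisible by 4, but not by 100, unless also by 400.
2010 is not divisible by 4 -> not a leap year

No


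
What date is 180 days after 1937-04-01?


Start: 1937-04-01, add 180 days
April 1937 has 30 days: 30 - 1 = 29 days to April 30 -> 151 left
May 1937 has 31 days -> 120 left
June 1937 has 30 days -> 90 left
July 1937 has 31 days -> 59 left
August 1937 has 31 days -> 28 left
September 1937: 28 <= 30 -> lands on September 28

Result: 1937-09-28


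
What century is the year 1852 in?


Century = (year - 1) // 100 + 1
= (1852 - 1) // 100 + 1
= 1851 // 100 + 1
= 18 + 1

19th century


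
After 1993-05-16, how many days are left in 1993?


Day of year: 136 of 365
Remaining = 365 - 136

229 days


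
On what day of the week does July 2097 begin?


Target: July 1, 2097
Anchor: Jan 1, 2097. With p = 2097 - 1 = 2096: (p + p//4 - p//100 + p//400) mod 7 = (2096 + 524 - 20 + 5) mod 7 = 2605 mod 7 = 1 -> Tuesday (Mon=0 ... Sun=6)
Days before July (Jan-Jun): 181 days
Weekday index = (1 + 181) mod 7 = 0

Monday


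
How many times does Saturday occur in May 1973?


May 1973 has 31 days
Anchor: Jan 1, 1973. With p = 1973 - 1 = 1972: (p + p//4 - p//100 + p//400) mod 7 = (1972 + 493 - 19 + 4) mod 7 = 2450 mod 7 = 0 -> Monday (Mon=0 ... Sun=6)
Days before May (Jan-Apr): 120; May 1 index = (0 + 120) mod 7 = 1 -> Tuesday
First Saturday is May 5
Saturdays: 5, 12, 19, 26

4 Saturdays


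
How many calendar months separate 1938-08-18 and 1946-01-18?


From August 1938 to January 1946
8 years * 12 = 96 months, minus 7 months = 89

89 months


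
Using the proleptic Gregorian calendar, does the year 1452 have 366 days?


Gregorian leap year rule: divisible by 4, but not by 100, unless also by 400.
1452 is divisible by 4 but not 100 -> leap year

Yes


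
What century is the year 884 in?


Century = (year - 1) // 100 + 1
= (884 - 1) // 100 + 1
= 883 // 100 + 1
= 8 + 1

9th century


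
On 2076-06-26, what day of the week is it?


Date: June 26, 2076
Anchor: Jan 1, 2076. With p = 2076 - 1 = 2075: (p + p//4 - p//100 + p//400) mod 7 = (2075 + 518 - 20 + 5) mod 7 = 2578 mod 7 = 2 -> Wednesday (Mon=0 ... Sun=6)
Days before June (Jan-May): 152; offset = 152 + 26 - 1 = 177
Weekday index = (2 + 177) mod 7 = 4

Day of the week: Friday


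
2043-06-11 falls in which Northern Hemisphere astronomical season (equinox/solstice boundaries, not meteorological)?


Date: June 11
Astronomical Spring (approx.; exact equinox/solstice day varies by year): March 20 to June 20
June 11 falls within the Spring window

Spring


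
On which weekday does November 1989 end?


November 1989 has 30 days
Anchor: Jan 1, 1989. With p = 1989 - 1 = 1988: (p + p//4 - p//100 + p//400) mod 7 = (1988 + 497 - 19 + 4) mod 7 = 2470 mod 7 = 6 -> Sunday (Mon=0 ... Sun=6)
Days before November (Jan-Oct): 304; November 1 index = (6 + 304) mod 7 = 2 -> Wednesday
Last day offset: 30 - 1 = 29 days
Weekday index = (2 + 29) mod 7 = 3

Thursday, November 30


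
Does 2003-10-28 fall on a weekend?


Anchor: Jan 1, 2003. With p = 2003 - 1 = 2002: (p + p//4 - p//100 + p//400) mod 7 = (2002 + 500 - 20 + 5) mod 7 = 2487 mod 7 = 2 -> Wednesday (Mon=0 ... Sun=6)
Day of year: 301; offset = 300
Weekday index = (2 + 300) mod 7 = 1 -> Tuesday
Weekend days: Saturday, Sunday

No


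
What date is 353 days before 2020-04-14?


Start: 2020-04-14, subtract 353 days
Back 14 days from April 14 reaches March 31, 2020 -> 339 left
March 2020 has 31 days -> back to February 29, 2020 -> 308 left
February 2020 has 29 days -> back to January 31, 2020 -> 279 left
January 2020 has 31 days -> back to December 31, 2019 -> 248 left
December 2019 has 31 days -> back to November 30, 2019 -> 217 left
November 2019 has 30 days -> back to October 31, 2019 -> 187 left
October 2019 has 31 days -> back to September 30, 2019 -> 156 left
September 2019 has 30 days -> back to August 31, 2019 -> 126 left
August 2019 has 31 days -> back to July 31, 2019 -> 95 left
July 2019 has 31 days -> back to June 30, 2019 -> 64 left
June 2019 has 30 days -> back to May 31, 2019 -> 34 left
May 2019 has 31 days -> back to April 30, 2019 -> 3 left
April 2019: 30 - 3 = 27 -> lands on April 27

Result: 2019-04-27


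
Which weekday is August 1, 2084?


Target: August 1, 2084
Anchor: Jan 1, 2084. With p = 2084 - 1 = 2083: (p + p//4 - p//100 + p//400) mod 7 = (2083 + 520 - 20 + 5) mod 7 = 2588 mod 7 = 5 -> Saturday (Mon=0 ... Sun=6)
Days before August (Jan-Jul): 213 days
Weekday index = (5 + 213) mod 7 = 1

Tuesday


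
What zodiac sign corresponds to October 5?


Date: October 5
Conventional tropical zodiac dates: Libra from September 23 onward; Scorpio starts October 23
October 5 falls within the Libra range

Libra


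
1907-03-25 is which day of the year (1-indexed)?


Date: March 25, 1907
Days in months 1 through 2: 59
Plus 25 days in March

Day of year: 84


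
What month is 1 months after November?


November is month 11
11 + 1 = 12

December


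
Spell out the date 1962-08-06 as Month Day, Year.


ISO 1962-08-06 parses as year=1962, month=08, day=06
Month 8 -> August

August 6, 1962


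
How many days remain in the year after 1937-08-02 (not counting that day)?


Day of year: 214 of 365
Remaining = 365 - 214

151 days


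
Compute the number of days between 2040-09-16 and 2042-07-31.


From 2040-09-16 to 2042-07-31
2040-09-16: days before September = 31 + 29 + 31 + 30 + 31 + 30 + 31 + 31 = 244 (2040 is a leap year); day of year = 244 + 16 = 260
2042-07-31: days before July = 31 + 28 + 31 + 30 + 31 + 30 = 181 (2042 is not a leap year); day of year = 181 + 31 = 212
Rest of 2040: 366 - 260 = 106
Full years 2041 (365): 365
Total = 106 + 365 + 212 = 683

683 days


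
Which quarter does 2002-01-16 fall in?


Month: January (month 1)
Q1: Jan-Mar, Q2: Apr-Jun, Q3: Jul-Sep, Q4: Oct-Dec

Q1


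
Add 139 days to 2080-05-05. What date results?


Start: 2080-05-05, add 139 days
May 2080 has 31 days: 31 - 5 = 26 days to May 31 -> 113 left
June 2080 has 30 days -> 83 left
July 2080 has 31 days -> 52 left
August 2080 has 31 days -> 21 left
September 2080: 21 <= 30 -> lands on September 21

Result: 2080-09-21


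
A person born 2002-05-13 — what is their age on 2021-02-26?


Birth: 2002-05-13
Reference: 2021-02-26
Year difference: 2021 - 2002 = 19
Birthday not yet reached in 2021, subtract 1

18 years old


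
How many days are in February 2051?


February 2051 (leap year: no)

28 days


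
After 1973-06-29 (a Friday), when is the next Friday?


Current: Friday
Target: Friday
Days ahead: 7

Next Friday: 1973-07-06


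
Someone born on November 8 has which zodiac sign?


Date: November 8
Conventional tropical zodiac dates: Scorpio from October 23 onward; Sagittarius starts November 22
November 8 falls within the Scorpio range

Scorpio


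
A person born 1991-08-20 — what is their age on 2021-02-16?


Birth: 1991-08-20
Reference: 2021-02-16
Year difference: 2021 - 1991 = 30
Birthday not yet reached in 2021, subtract 1

29 years old


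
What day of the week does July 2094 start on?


Target: July 1, 2094
Anchor: Jan 1, 2094. With p = 2094 - 1 = 2093: (p + p//4 - p//100 + p//400) mod 7 = (2093 + 523 - 20 + 5) mod 7 = 2601 mod 7 = 4 -> Friday (Mon=0 ... Sun=6)
Days before July (Jan-Jun): 181 days
Weekday index = (4 + 181) mod 7 = 3

Thursday


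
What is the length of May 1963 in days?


May 1963

31 days


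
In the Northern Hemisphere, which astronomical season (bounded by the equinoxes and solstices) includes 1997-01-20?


Date: January 20
Astronomical Winter (approx.; exact equinox/solstice day varies by year): December 21 to March 19
January 20 falls within the Winter window

Winter


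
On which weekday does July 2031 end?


July 2031 has 31 days
Anchor: Jan 1, 2031. With p = 2031 - 1 = 2030: (p + p//4 - p//100 + p//400) mod 7 = (2030 + 507 - 20 + 5) mod 7 = 2522 mod 7 = 2 -> Wednesday (Mon=0 ... Sun=6)
Days before July (Jan-Jun): 181; July 1 index = (2 + 181) mod 7 = 1 -> Tuesday
Last day offset: 31 - 1 = 30 days
Weekday index = (1 + 30) mod 7 = 3

Thursday, July 31


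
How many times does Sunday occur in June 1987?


June 1987 has 30 days
Anchor: Jan 1, 1987. With p = 1987 - 1 = 1986: (p + p//4 - p//100 + p//400) mod 7 = (1986 + 496 - 19 + 4) mod 7 = 2467 mod 7 = 3 -> Thursday (Mon=0 ... Sun=6)
Days before June (Jan-May): 151; June 1 index = (3 + 151) mod 7 = 0 -> Monday
First Sunday is June 7
Sundays: 7, 14, 21, 28

4 Sundays


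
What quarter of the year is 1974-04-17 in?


Month: April (month 4)
Q1: Jan-Mar, Q2: Apr-Jun, Q3: Jul-Sep, Q4: Oct-Dec

Q2


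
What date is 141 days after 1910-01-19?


Start: 1910-01-19, add 141 days
January 1910 has 31 days: 31 - 19 = 12 days to January 31 -> 129 left
February 1910 has 28 days -> 101 left
March 1910 has 31 days -> 70 left
April 1910 has 30 days -> 40 left
May 1910 has 31 days -> 9 left
June 1910: 9 <= 30 -> lands on June 9

Result: 1910-06-09


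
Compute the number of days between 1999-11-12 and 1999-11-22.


From 1999-11-12 to 1999-11-22
1999-11-12: days before November = 31 + 28 + 31 + 30 + 31 + 30 + 31 + 31 + 30 + 31 = 304 (1999 is not a leap year); day of year = 304 + 12 = 316
1999-11-22: days before November = 31 + 28 + 31 + 30 + 31 + 30 + 31 + 31 + 30 + 31 = 304 (1999 is not a leap year); day of year = 304 + 22 = 326
Same year: 326 - 316 = 10

10 days


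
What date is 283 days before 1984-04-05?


Start: 1984-04-05, subtract 283 days
Back 5 days from April 5 reaches March 31, 1984 -> 278 left
March 1984 has 31 days -> back to February 29, 1984 -> 247 left
February 1984 has 29 days -> back to January 31, 1984 -> 218 left
January 1984 has 31 days -> back to December 31, 1983 -> 187 left
December 1983 has 31 days -> back to November 30, 1983 -> 156 left
November 1983 has 30 days -> back to October 31, 1983 -> 126 left
October 1983 has 31 days -> back to September 30, 1983 -> 95 left
September 1983 has 30 days -> back to August 31, 1983 -> 65 left
August 1983 has 31 days -> back to July 31, 1983 -> 34 left
July 1983 has 31 days -> back to June 30, 1983 -> 3 left
June 1983: 30 - 3 = 27 -> lands on June 27

Result: 1983-06-27


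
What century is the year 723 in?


Century = (year - 1) // 100 + 1
= (723 - 1) // 100 + 1
= 722 // 100 + 1
= 7 + 1

8th century


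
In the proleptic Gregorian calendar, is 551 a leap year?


Gregorian leap year rule: divisible by 4, but not by 100, unless also by 400.
551 is not divisible by 4 -> not a leap year

No


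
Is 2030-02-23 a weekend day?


Anchor: Jan 1, 2030. With p = 2030 - 1 = 2029: (p + p//4 - p//100 + p//400) mod 7 = (2029 + 507 - 20 + 5) mod 7 = 2521 mod 7 = 1 -> Tuesday (Mon=0 ... Sun=6)
Day of year: 54; offset = 53
Weekday index = (1 + 53) mod 7 = 5 -> Saturday
Weekend days: Saturday, Sunday

Yes


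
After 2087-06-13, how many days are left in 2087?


Day of year: 164 of 365
Remaining = 365 - 164

201 days


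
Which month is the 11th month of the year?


Month 11 of 12

November


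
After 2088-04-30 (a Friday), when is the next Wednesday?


Current: Friday
Target: Wednesday
Days ahead: 5

Next Wednesday: 2088-05-05


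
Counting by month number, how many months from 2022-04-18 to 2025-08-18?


From April 2022 to August 2025
3 years * 12 = 36 months, plus 4 months = 40

40 months


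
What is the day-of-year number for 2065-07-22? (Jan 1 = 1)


Date: July 22, 2065
Days in months 1 through 6: 181
Plus 22 days in July

Day of year: 203


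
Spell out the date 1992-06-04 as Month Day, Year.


ISO 1992-06-04 parses as year=1992, month=06, day=04
Month 6 -> June

June 4, 1992


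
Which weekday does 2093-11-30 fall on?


Date: November 30, 2093
Anchor: Jan 1, 2093. With p = 2093 - 1 = 2092: (p + p//4 - p//100 + p//400) mod 7 = (2092 + 523 - 20 + 5) mod 7 = 2600 mod 7 = 3 -> Thursday (Mon=0 ... Sun=6)
Days before November (Jan-Oct): 304; offset = 304 + 30 - 1 = 333
Weekday index = (3 + 333) mod 7 = 0

Day of the week: Monday


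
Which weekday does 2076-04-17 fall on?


Date: April 17, 2076
Anchor: Jan 1, 2076. With p = 2076 - 1 = 2075: (p + p//4 - p//100 + p//400) mod 7 = (2075 + 518 - 20 + 5) mod 7 = 2578 mod 7 = 2 -> Wednesday (Mon=0 ... Sun=6)
Days before April (Jan-Mar): 91; offset = 91 + 17 - 1 = 107
Weekday index = (2 + 107) mod 7 = 4

Day of the week: Friday


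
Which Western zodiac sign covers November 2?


Date: November 2
Conventional tropical zodiac dates: Scorpio from October 23 onward; Sagittarius starts November 22
November 2 falls within the Scorpio range

Scorpio


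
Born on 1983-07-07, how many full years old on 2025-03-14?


Birth: 1983-07-07
Reference: 2025-03-14
Year difference: 2025 - 1983 = 42
Birthday not yet reached in 2025, subtract 1

41 years old


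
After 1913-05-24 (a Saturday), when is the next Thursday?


Current: Saturday
Target: Thursday
Days ahead: 5

Next Thursday: 1913-05-29


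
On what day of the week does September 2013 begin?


Target: September 1, 2013
Anchor: Jan 1, 2013. With p = 2013 - 1 = 2012: (p + p//4 - p//100 + p//400) mod 7 = (2012 + 503 - 20 + 5) mod 7 = 2500 mod 7 = 1 -> Tuesday (Mon=0 ... Sun=6)
Days before September (Jan-Aug): 243 days
Weekday index = (1 + 243) mod 7 = 6

Sunday


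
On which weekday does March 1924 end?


March 1924 has 31 days
Anchor: Jan 1, 1924. With p = 1924 - 1 = 1923: (p + p//4 - p//100 + p//400) mod 7 = (1923 + 480 - 19 + 4) mod 7 = 2388 mod 7 = 1 -> Tuesday (Mon=0 ... Sun=6)
Days before March (Jan-Feb): 60; March 1 index = (1 + 60) mod 7 = 5 -> Saturday
Last day offset: 31 - 1 = 30 days
Weekday index = (5 + 30) mod 7 = 0

Monday, March 31


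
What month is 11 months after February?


February is month 2
2 + 11 = 13; wrap: 13 - 12 = 1

January


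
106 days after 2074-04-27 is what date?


Start: 2074-04-27, add 106 days
April 2074 has 30 days: 30 - 27 = 3 days to April 30 -> 103 left
May 2074 has 31 days -> 72 left
June 2074 has 30 days -> 42 left
July 2074 has 31 days -> 11 left
August 2074: 11 <= 31 -> lands on August 11

Result: 2074-08-11


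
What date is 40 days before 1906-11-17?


Start: 1906-11-17, subtract 40 days
Back 17 days from November 17 reaches October 31, 1906 -> 23 left
October 1906: 31 - 23 = 8 -> lands on October 8

Result: 1906-10-08


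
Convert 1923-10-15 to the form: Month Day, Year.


ISO 1923-10-15 parses as year=1923, month=10, day=15
Month 10 -> October

October 15, 1923


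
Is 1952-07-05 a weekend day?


Anchor: Jan 1, 1952. With p = 1952 - 1 = 1951: (p + p//4 - p//100 + p//400) mod 7 = (1951 + 487 - 19 + 4) mod 7 = 2423 mod 7 = 1 -> Tuesday (Mon=0 ... Sun=6)
Day of year: 187; offset = 186
Weekday index = (1 + 186) mod 7 = 5 -> Saturday
Weekend days: Saturday, Sunday

Yes


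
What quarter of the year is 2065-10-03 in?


Month: October (month 10)
Q1: Jan-Mar, Q2: Apr-Jun, Q3: Jul-Sep, Q4: Oct-Dec

Q4


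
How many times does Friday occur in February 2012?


February 2012 has 29 days
Anchor: Jan 1, 2012. With p = 2012 - 1 = 2011: (p + p//4 - p//100 + p//400) mod 7 = (2011 + 502 - 20 + 5) mod 7 = 2498 mod 7 = 6 -> Sunday (Mon=0 ... Sun=6)
Days before February (Jan): 31; February 1 index = (6 + 31) mod 7 = 2 -> Wednesday
First Friday is February 3
Fridays: 3, 10, 17, 24

4 Fridays


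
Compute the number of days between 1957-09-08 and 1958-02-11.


From 1957-09-08 to 1958-02-11
1957-09-08: days before September = 31 + 28 + 31 + 30 + 31 + 30 + 31 + 31 = 243 (1957 is not a leap year); day of year = 243 + 8 = 251
1958-02-11: days before February = 31; day of year = 31 + 11 = 42
Rest of 1957: 365 - 251 = 114
Total = 114 + 42 = 156

156 days


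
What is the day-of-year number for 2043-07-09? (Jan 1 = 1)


Date: July 9, 2043
Days in months 1 through 6: 181
Plus 9 days in July

Day of year: 190


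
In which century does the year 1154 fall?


Century = (year - 1) // 100 + 1
= (1154 - 1) // 100 + 1
= 1153 // 100 + 1
= 11 + 1

12th century


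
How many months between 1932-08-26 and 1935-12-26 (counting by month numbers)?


From August 1932 to December 1935
3 years * 12 = 36 months, plus 4 months = 40

40 months


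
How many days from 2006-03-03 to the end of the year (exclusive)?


Day of year: 62 of 365
Remaining = 365 - 62

303 days


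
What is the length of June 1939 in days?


June 1939

30 days


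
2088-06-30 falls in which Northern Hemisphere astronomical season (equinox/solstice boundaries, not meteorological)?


Date: June 30
Astronomical Summer (approx.; exact equinox/solstice day varies by year): June 21 to September 21
June 30 falls within the Summer window

Summer


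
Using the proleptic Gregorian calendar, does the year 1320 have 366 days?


Gregorian leap year rule: divisible by 4, but not by 100, unless also by 400.
1320 is divisible by 4 but not 100 -> leap year

Yes


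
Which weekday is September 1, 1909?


Target: September 1, 1909
Anchor: Jan 1, 1909. With p = 1909 - 1 = 1908: (p + p//4 - p//100 + p//400) mod 7 = (1908 + 477 - 19 + 4) mod 7 = 2370 mod 7 = 4 -> Friday (Mon=0 ... Sun=6)
Days before September (Jan-Aug): 243 days
Weekday index = (4 + 243) mod 7 = 2

Wednesday


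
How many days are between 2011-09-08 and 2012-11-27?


From 2011-09-08 to 2012-11-27
2011-09-08: days before September = 31 + 28 + 31 + 30 + 31 + 30 + 31 + 31 = 243 (2011 is not a leap year); day of year = 243 + 8 = 251
2012-11-27: days before November = 31 + 29 + 31 + 30 + 31 + 30 + 31 + 31 + 30 + 31 = 305 (2012 is a leap year); day of year = 305 + 27 = 332
Rest of 2011: 365 - 251 = 114
Total = 114 + 332 = 446

446 days


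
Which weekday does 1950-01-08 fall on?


Date: January 8, 1950
Anchor: Jan 1, 1950. With p = 1950 - 1 = 1949: (p + p//4 - p//100 + p//400) mod 7 = (1949 + 487 - 19 + 4) mod 7 = 2421 mod 7 = 6 -> Sunday (Mon=0 ... Sun=6)
Days into year = 8 - 1 = 7
Weekday index = (6 + 7) mod 7 = 6

Day of the week: Sunday


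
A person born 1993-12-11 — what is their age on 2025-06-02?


Birth: 1993-12-11
Reference: 2025-06-02
Year difference: 2025 - 1993 = 32
Birthday not yet reached in 2025, subtract 1

31 years old


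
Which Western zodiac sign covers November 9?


Date: November 9
Conventional tropical zodiac dates: Scorpio from October 23 onward; Sagittarius starts November 22
November 9 falls within the Scorpio range

Scorpio


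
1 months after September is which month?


September is month 9
9 + 1 = 10

October


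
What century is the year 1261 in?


Century = (year - 1) // 100 + 1
= (1261 - 1) // 100 + 1
= 1260 // 100 + 1
= 12 + 1

13th century


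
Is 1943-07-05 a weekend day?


Anchor: Jan 1, 1943. With p = 1943 - 1 = 1942: (p + p//4 - p//100 + p//400) mod 7 = (1942 + 485 - 19 + 4) mod 7 = 2412 mod 7 = 4 -> Friday (Mon=0 ... Sun=6)
Day of year: 186; offset = 185
Weekday index = (4 + 185) mod 7 = 0 -> Monday
Weekend days: Saturday, Sunday

No


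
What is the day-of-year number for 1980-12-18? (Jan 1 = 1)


Date: December 18, 1980
Days in months 1 through 11: 335
Plus 18 days in December

Day of year: 353


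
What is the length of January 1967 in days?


January 1967

31 days


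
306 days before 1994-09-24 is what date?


Start: 1994-09-24, subtract 306 days
Back 24 days from September 24 reaches August 31, 1994 -> 282 left
August 1994 has 31 days -> back to July 31, 1994 -> 251 left
July 1994 has 31 days -> back to June 30, 1994 -> 220 left
June 1994 has 30 days -> back to May 31, 1994 -> 190 left
May 1994 has 31 days -> back to April 30, 1994 -> 159 left
April 1994 has 30 days -> back to March 31, 1994 -> 129 left
March 1994 has 31 days -> back to February 28, 1994 -> 98 left
February 1994 has 28 days -> back to January 31, 1994 -> 70 left
January 1994 has 31 days -> back to December 31, 1993 -> 39 left
December 1993 has 31 days -> back to November 30, 1993 -> 8 left
November 1993: 30 - 8 = 22 -> lands on November 22

Result: 1993-11-22
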